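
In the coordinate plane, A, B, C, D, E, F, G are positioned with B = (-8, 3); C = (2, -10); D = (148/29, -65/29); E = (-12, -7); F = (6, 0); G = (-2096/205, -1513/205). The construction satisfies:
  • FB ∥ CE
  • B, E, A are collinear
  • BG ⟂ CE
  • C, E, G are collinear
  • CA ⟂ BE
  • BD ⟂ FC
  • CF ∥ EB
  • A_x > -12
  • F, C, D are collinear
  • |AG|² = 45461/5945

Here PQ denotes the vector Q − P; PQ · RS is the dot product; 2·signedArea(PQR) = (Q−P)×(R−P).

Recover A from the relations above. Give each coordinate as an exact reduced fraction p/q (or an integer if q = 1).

A = (-322/29, -138/29)

1. A_x = -322/29  [B, E, A are collinear ∩ CA ⟂ BE]
2. A_y = -138/29  [B, E, A are collinear ∩ CA ⟂ BE]
   → A = (-322/29, -138/29)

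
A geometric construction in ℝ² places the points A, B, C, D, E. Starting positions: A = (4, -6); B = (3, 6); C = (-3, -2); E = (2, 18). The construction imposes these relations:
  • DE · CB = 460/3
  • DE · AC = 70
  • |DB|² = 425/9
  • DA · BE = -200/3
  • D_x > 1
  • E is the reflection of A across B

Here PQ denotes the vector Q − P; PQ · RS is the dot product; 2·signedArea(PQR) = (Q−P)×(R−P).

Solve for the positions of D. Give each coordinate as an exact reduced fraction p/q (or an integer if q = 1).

D = (4/3, -2/3)

1. D_x = 4/3  [DE · CB = 460/3 ∩ DA · BE = -200/3]
2. D_y = -2/3  [DE · CB = 460/3 ∩ DA · BE = -200/3]
   → D = (4/3, -2/3)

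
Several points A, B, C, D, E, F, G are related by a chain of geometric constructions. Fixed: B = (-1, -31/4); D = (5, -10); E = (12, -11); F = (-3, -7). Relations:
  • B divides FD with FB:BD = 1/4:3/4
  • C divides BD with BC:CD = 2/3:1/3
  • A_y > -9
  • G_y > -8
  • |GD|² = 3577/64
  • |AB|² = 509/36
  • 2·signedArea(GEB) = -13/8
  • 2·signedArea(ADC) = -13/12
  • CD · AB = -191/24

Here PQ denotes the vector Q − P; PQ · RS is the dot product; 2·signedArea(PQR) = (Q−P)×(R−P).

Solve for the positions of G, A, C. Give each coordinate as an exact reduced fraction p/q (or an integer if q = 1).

A = (8/3, -103/12)
C = (3, -37/4)
G = (-2, -59/8)

1. G_x = -2  [line -13/4·x + -13·y + -819/8 = 0 ∩ |GD|² = 3577/64]
2. G_y = -59/8  [line -13/4·x + -13·y + -819/8 = 0 ∩ |GD|² = 3577/64]
   → G = (-2, -59/8)
3. C_x = 3  [C divides BD with BC:CD = 2/3:1/3]
4. C_y = -37/4  [C divides BD with BC:CD = 2/3:1/3]
   → C = (3, -37/4)
5. A_x = 8/3  [2·signedArea(ADC) = -13/12 ∩ CD · AB = -191/24]
6. A_y = -103/12  [2·signedArea(ADC) = -13/12 ∩ CD · AB = -191/24]
   → A = (8/3, -103/12)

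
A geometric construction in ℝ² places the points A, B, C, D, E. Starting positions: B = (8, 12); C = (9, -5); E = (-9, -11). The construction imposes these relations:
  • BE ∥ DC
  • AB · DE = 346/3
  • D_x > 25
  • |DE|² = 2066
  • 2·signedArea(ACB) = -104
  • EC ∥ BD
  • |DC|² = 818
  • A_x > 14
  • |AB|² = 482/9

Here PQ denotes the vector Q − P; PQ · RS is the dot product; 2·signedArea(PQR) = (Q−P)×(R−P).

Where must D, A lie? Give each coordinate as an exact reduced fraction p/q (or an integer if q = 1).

A = (43/3, 25/3)
D = (26, 18)

1. D_x = 26  [BE ∥ DC ∩ EC ∥ BD]
2. D_y = 18  [BE ∥ DC ∩ EC ∥ BD]
   → D = (26, 18)
3. A_x = 43/3  [2·signedArea(ACB) = -104 ∩ AB · DE = 346/3]
4. A_y = 25/3  [2·signedArea(ACB) = -104 ∩ AB · DE = 346/3]
   → A = (43/3, 25/3)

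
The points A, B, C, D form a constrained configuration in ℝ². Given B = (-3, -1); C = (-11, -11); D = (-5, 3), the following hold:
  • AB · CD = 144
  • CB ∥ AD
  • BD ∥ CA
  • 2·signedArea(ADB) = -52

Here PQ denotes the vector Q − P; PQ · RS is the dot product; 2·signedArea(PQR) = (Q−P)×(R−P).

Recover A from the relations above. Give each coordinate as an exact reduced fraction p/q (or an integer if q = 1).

1. A_x = -13  [CB ∥ AD ∩ BD ∥ CA]
2. A_y = -7  [CB ∥ AD ∩ BD ∥ CA]
   → A = (-13, -7)

A = (-13, -7)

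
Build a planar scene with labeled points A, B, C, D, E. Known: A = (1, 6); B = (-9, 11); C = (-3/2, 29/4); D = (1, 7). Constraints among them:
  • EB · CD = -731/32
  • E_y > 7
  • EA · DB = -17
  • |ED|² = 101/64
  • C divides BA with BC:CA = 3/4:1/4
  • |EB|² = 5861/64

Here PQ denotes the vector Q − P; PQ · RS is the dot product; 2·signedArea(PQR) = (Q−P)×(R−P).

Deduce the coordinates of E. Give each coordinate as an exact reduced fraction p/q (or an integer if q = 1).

1. E_x = -1/4  [EB · CD = -731/32 ∩ EA · DB = -17]
2. E_y = 57/8  [EB · CD = -731/32 ∩ EA · DB = -17]
   → E = (-1/4, 57/8)

E = (-1/4, 57/8)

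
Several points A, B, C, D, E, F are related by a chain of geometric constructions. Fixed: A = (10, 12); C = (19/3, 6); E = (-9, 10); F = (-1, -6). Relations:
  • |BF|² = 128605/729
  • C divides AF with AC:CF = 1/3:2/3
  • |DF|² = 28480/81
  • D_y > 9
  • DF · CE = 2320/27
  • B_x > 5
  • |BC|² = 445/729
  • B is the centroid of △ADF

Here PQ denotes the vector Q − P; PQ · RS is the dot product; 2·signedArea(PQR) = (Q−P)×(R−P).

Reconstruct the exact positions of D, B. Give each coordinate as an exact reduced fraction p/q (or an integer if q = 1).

B = (160/27, 16/3)
D = (79/9, 10)

1. D_x = 79/9  [line 46/3·x + -4·y + -2554/27 = 0 ∩ |DF|² = 28480/81]
2. D_y = 10  [line 46/3·x + -4·y + -2554/27 = 0 ∩ |DF|² = 28480/81]
   → D = (79/9, 10)
3. B_x = 160/27  [B is the centroid of △ADF]
4. B_y = 16/3  [B is the centroid of △ADF]
   → B = (160/27, 16/3)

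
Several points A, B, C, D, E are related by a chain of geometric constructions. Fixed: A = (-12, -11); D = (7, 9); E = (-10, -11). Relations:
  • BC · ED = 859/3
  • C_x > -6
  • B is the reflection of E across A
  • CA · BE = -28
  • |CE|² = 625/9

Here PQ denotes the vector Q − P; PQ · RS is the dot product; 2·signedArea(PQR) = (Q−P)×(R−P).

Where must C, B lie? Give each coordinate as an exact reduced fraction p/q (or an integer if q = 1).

1. B_x = -14  [B is the reflection of E across A]
2. B_y = -11  [B is the reflection of E across A]
   → B = (-14, -11)
3. C_x = -5  [CA · BE = -28 ∩ BC · ED = 859/3]
4. C_y = -13/3  [CA · BE = -28 ∩ BC · ED = 859/3]
   → C = (-5, -13/3)

B = (-14, -11)
C = (-5, -13/3)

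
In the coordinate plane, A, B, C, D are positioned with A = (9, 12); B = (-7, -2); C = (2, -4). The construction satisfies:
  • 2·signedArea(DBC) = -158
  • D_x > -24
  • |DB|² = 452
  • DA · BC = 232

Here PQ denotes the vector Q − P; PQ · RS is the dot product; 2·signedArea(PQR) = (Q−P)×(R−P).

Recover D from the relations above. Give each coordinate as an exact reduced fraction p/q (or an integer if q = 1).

1. D_x = -23  [2·signedArea(DBC) = -158 ∩ DA · BC = 232]
2. D_y = -16  [2·signedArea(DBC) = -158 ∩ DA · BC = 232]
   → D = (-23, -16)

D = (-23, -16)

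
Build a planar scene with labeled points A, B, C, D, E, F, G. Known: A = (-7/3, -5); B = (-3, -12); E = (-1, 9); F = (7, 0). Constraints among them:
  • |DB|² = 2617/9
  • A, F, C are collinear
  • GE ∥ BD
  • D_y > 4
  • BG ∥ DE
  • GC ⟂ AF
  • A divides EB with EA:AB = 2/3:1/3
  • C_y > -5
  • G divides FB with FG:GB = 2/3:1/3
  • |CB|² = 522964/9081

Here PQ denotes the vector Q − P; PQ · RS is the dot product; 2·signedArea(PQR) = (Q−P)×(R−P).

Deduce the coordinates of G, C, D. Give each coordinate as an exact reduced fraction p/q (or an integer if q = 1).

C = (-4571/3027, -4600/1009)
D = (-13/3, 5)
G = (1/3, -8)

1. G_x = 1/3  [G divides FB with FG:GB = 2/3:1/3]
2. G_y = -8  [G divides FB with FG:GB = 2/3:1/3]
   → G = (1/3, -8)
3. C_x = -4571/3027  [A, F, C are collinear ∩ GC ⟂ AF]
4. C_y = -4600/1009  [A, F, C are collinear ∩ GC ⟂ AF]
   → C = (-4571/3027, -4600/1009)
5. D_x = -13/3  [BG ∥ DE ∩ GE ∥ BD]
6. D_y = 5  [BG ∥ DE ∩ GE ∥ BD]
   → D = (-13/3, 5)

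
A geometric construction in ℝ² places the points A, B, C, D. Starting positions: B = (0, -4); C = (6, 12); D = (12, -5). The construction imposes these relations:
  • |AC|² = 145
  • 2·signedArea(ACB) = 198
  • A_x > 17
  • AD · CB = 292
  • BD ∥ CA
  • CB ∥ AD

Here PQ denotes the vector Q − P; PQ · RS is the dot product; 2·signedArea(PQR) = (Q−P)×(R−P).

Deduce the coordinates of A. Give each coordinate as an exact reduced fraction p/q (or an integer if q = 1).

1. A_x = 18  [CB ∥ AD ∩ BD ∥ CA]
2. A_y = 11  [CB ∥ AD ∩ BD ∥ CA]
   → A = (18, 11)

A = (18, 11)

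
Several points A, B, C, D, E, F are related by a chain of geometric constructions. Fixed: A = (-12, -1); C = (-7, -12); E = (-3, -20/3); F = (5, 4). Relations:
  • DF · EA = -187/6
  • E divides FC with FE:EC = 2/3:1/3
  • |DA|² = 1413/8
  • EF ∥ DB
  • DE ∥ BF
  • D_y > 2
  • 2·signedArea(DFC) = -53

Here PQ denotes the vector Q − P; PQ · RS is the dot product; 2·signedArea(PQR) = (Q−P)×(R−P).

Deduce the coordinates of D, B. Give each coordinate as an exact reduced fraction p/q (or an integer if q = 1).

1. D_x = 3/4  [DF · EA = -187/6 ∩ 2·signedArea(DFC) = -53]
2. D_y = 11/4  [DF · EA = -187/6 ∩ 2·signedArea(DFC) = -53]
   → D = (3/4, 11/4)
3. B_x = 35/4  [DE ∥ BF ∩ EF ∥ DB]
4. B_y = 161/12  [DE ∥ BF ∩ EF ∥ DB]
   → B = (35/4, 161/12)

B = (35/4, 161/12)
D = (3/4, 11/4)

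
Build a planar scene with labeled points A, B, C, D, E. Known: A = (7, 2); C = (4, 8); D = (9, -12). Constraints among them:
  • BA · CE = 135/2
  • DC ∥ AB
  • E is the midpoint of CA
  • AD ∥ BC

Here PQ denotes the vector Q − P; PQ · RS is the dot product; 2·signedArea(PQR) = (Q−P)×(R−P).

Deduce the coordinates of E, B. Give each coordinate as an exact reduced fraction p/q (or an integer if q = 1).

B = (2, 22)
E = (11/2, 5)

1. E_x = 11/2  [E is the midpoint of CA]
2. E_y = 5  [E is the midpoint of CA]
   → E = (11/2, 5)
3. B_x = 2  [AD ∥ BC ∩ DC ∥ AB]
4. B_y = 22  [AD ∥ BC ∩ DC ∥ AB]
   → B = (2, 22)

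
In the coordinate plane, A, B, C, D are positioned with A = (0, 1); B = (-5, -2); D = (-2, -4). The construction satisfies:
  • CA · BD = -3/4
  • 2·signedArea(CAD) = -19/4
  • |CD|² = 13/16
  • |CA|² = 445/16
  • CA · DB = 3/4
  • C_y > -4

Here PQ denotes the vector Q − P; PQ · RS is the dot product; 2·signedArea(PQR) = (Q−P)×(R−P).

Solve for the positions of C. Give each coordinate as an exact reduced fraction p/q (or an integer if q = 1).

C = (-11/4, -7/2)

1. C_x = -11/4  [2·signedArea(CAD) = -19/4 ∩ CA · DB = 3/4]
2. C_y = -7/2  [2·signedArea(CAD) = -19/4 ∩ CA · DB = 3/4]
   → C = (-11/4, -7/2)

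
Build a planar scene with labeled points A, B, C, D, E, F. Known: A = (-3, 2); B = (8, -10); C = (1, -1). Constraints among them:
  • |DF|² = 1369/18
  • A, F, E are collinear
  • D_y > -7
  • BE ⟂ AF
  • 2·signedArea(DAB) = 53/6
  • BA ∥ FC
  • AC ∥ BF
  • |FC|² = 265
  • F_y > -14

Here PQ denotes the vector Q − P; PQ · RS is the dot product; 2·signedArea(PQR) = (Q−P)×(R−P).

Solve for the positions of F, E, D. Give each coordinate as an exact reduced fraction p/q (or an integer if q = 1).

1. F_x = 12  [BA ∥ FC ∩ AC ∥ BF]
2. F_y = -13  [BA ∥ FC ∩ AC ∥ BF]
   → F = (12, -13)
3. E_x = 17/2  [A, F, E are collinear ∩ BE ⟂ AF]
4. E_y = -19/2  [A, F, E are collinear ∩ BE ⟂ AF]
   → E = (17/2, -19/2)
5. D_x = 35/6  [line 12·x + 11·y + 31/6 = 0 ∩ |DF|² = 1369/18]
6. D_y = -41/6  [line 12·x + 11·y + 31/6 = 0 ∩ |DF|² = 1369/18]
   → D = (35/6, -41/6)

D = (35/6, -41/6)
E = (17/2, -19/2)
F = (12, -13)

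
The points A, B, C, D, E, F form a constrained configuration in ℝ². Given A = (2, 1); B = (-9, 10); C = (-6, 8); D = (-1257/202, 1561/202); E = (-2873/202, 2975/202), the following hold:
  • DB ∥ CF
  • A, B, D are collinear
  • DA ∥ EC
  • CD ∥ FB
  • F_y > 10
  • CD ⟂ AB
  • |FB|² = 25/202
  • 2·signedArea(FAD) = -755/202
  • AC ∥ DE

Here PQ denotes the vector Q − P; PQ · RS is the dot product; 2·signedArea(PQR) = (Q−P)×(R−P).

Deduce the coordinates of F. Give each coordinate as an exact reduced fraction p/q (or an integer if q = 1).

1. F_x = -1773/202  [CD ∥ FB ∩ DB ∥ CF]
2. F_y = 2075/202  [CD ∥ FB ∩ DB ∥ CF]
   → F = (-1773/202, 2075/202)

F = (-1773/202, 2075/202)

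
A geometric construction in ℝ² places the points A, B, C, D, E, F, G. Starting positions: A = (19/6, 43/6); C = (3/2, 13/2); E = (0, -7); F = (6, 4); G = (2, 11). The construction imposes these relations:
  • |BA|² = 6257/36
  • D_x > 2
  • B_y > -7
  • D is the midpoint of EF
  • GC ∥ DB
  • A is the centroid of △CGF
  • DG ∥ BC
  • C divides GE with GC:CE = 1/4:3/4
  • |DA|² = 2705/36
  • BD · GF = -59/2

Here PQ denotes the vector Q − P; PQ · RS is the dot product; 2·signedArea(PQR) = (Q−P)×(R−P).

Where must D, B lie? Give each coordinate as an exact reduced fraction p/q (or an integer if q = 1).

B = (5/2, -6)
D = (3, -3/2)

1. D_x = 3  [D is the midpoint of EF]
2. D_y = -3/2  [D is the midpoint of EF]
   → D = (3, -3/2)
3. B_x = 5/2  [DG ∥ BC ∩ GC ∥ DB]
4. B_y = -6  [DG ∥ BC ∩ GC ∥ DB]
   → B = (5/2, -6)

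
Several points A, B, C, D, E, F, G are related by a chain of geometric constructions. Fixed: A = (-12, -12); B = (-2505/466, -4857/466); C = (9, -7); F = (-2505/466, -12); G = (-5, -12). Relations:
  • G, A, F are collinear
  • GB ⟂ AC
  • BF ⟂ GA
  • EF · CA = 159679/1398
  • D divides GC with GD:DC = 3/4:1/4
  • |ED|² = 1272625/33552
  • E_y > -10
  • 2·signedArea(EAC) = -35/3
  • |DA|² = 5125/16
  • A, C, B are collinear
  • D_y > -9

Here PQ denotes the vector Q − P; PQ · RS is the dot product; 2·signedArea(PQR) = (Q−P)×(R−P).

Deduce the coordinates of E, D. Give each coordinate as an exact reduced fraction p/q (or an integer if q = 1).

D = (11/2, -33/4)
E = (-641/1398, -13711/1398)

1. E_x = -641/1398  [EF · CA = 159679/1398 ∩ 2·signedArea(EAC) = -35/3]
2. E_y = -13711/1398  [EF · CA = 159679/1398 ∩ 2·signedArea(EAC) = -35/3]
   → E = (-641/1398, -13711/1398)
3. D_x = 11/2  [D divides GC with GD:DC = 3/4:1/4]
4. D_y = -33/4  [D divides GC with GD:DC = 3/4:1/4]
   → D = (11/2, -33/4)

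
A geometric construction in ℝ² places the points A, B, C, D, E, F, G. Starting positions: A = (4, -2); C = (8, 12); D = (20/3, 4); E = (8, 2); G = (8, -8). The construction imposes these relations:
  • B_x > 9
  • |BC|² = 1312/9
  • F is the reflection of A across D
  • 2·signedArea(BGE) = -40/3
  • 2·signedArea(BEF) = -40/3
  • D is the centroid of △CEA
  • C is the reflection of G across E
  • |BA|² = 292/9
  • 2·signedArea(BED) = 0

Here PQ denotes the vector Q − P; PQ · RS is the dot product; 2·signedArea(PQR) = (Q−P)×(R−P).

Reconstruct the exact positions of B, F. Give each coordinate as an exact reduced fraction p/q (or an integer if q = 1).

1. B_x = 28/3  [2·signedArea(BED) = 0 ∩ 2·signedArea(BGE) = -40/3]
2. B_y = 0  [2·signedArea(BED) = 0 ∩ 2·signedArea(BGE) = -40/3]
   → B = (28/3, 0)
3. F_x = 28/3  [F is the reflection of A across D]
4. F_y = 10  [F is the reflection of A across D]
   → F = (28/3, 10)

B = (28/3, 0)
F = (28/3, 10)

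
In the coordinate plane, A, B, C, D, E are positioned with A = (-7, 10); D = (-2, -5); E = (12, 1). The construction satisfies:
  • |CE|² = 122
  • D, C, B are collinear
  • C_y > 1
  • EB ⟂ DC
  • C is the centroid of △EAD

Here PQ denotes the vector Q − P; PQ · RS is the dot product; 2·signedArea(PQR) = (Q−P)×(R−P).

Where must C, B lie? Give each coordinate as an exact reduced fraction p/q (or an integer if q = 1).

1. C_x = 1  [C is the centroid of △EAD]
2. C_y = 2  [C is the centroid of △EAD]
   → C = (1, 2)
3. B_x = 68/29  [D, C, B are collinear ∩ EB ⟂ DC]
4. B_y = 149/29  [D, C, B are collinear ∩ EB ⟂ DC]
   → B = (68/29, 149/29)

B = (68/29, 149/29)
C = (1, 2)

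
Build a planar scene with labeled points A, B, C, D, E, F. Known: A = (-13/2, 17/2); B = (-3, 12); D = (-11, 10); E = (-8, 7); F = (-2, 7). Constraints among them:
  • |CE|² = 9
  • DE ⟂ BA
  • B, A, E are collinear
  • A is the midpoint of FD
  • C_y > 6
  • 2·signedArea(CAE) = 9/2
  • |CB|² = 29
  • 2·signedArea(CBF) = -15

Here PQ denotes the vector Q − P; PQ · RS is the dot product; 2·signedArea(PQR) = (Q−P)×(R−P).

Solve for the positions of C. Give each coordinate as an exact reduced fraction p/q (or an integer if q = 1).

1. C_x = -5  [2·signedArea(CAE) = 9/2 ∩ 2·signedArea(CBF) = -15]
2. C_y = 7  [2·signedArea(CAE) = 9/2 ∩ 2·signedArea(CBF) = -15]
   → C = (-5, 7)

C = (-5, 7)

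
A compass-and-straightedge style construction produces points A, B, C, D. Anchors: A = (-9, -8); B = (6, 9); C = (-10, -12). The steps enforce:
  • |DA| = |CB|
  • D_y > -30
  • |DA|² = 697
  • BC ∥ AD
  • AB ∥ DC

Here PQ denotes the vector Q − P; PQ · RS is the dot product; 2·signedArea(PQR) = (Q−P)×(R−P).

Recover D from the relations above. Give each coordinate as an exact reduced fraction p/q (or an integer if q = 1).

1. D_x = -25  [AB ∥ DC ∩ BC ∥ AD]
2. D_y = -29  [AB ∥ DC ∩ BC ∥ AD]
   → D = (-25, -29)

D = (-25, -29)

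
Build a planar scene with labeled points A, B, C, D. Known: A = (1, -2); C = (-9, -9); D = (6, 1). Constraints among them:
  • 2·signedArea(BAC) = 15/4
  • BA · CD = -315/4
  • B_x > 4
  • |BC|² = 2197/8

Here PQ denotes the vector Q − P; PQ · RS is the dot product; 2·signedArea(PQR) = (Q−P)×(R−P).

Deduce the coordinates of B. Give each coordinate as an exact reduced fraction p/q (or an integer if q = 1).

1. B_x = 19/4  [BA · CD = -315/4 ∩ 2·signedArea(BAC) = 15/4]
2. B_y = 1/4  [BA · CD = -315/4 ∩ 2·signedArea(BAC) = 15/4]
   → B = (19/4, 1/4)

B = (19/4, 1/4)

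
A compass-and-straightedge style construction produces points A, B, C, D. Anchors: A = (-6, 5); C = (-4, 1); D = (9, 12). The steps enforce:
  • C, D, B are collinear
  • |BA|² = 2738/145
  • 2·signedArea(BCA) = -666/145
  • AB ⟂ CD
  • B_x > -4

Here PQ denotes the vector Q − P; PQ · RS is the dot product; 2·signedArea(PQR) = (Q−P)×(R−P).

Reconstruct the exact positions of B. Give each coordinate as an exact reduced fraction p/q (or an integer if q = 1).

B = (-463/145, 244/145)

1. B_x = -463/145  [C, D, B are collinear ∩ AB ⟂ CD]
2. B_y = 244/145  [C, D, B are collinear ∩ AB ⟂ CD]
   → B = (-463/145, 244/145)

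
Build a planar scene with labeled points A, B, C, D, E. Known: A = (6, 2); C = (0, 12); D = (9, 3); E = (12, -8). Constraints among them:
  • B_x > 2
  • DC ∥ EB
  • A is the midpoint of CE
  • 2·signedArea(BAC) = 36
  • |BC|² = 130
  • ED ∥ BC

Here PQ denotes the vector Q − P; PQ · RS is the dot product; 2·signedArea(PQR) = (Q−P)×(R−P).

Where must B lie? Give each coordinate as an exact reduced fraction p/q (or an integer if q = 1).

B = (3, 1)

1. B_x = 3  [ED ∥ BC ∩ DC ∥ EB]
2. B_y = 1  [ED ∥ BC ∩ DC ∥ EB]
   → B = (3, 1)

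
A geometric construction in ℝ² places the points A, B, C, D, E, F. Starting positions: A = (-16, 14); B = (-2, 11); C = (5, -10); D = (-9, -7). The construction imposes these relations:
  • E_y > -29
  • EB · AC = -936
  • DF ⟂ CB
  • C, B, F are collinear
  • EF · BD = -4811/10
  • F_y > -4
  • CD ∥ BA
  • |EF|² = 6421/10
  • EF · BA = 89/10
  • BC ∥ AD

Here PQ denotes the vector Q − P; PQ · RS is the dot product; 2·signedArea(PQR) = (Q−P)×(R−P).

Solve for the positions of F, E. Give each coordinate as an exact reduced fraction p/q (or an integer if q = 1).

1. F_x = 27/10  [C, B, F are collinear ∩ DF ⟂ CB]
2. F_y = -31/10  [C, B, F are collinear ∩ DF ⟂ CB]
   → F = (27/10, -31/10)
3. E_x = -2  [EB · AC = -936 ∩ EF · BA = 89/10]
4. E_y = -28  [EB · AC = -936 ∩ EF · BA = 89/10]
   → E = (-2, -28)

E = (-2, -28)
F = (27/10, -31/10)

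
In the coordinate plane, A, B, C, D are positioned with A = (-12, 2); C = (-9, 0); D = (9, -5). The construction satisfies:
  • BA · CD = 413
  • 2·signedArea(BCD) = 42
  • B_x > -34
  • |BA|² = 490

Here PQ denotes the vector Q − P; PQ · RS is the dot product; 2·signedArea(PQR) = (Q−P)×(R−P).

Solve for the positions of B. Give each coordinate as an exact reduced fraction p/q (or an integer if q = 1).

B = (-33, 9)

1. B_x = -33  [BA · CD = 413 ∩ 2·signedArea(BCD) = 42]
2. B_y = 9  [BA · CD = 413 ∩ 2·signedArea(BCD) = 42]
   → B = (-33, 9)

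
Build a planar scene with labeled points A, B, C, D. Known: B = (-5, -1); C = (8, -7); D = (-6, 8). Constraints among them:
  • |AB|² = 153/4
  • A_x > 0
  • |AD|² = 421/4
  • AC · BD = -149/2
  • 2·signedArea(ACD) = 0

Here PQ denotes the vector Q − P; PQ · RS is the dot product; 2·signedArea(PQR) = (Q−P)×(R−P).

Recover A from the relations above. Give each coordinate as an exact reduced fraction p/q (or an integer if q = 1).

A = (1, 1/2)

1. A_x = 1  [2·signedArea(ACD) = 0 ∩ AC · BD = -149/2]
2. A_y = 1/2  [2·signedArea(ACD) = 0 ∩ AC · BD = -149/2]
   → A = (1, 1/2)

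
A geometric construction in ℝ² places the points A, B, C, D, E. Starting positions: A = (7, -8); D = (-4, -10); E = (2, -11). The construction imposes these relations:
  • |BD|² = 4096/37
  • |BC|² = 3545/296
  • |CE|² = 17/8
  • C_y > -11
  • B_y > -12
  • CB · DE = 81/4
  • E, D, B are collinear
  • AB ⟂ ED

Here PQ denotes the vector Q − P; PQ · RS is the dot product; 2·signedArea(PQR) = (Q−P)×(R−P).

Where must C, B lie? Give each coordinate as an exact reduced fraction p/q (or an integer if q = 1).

1. B_x = 236/37  [E, D, B are collinear ∩ AB ⟂ ED]
2. B_y = -434/37  [E, D, B are collinear ∩ AB ⟂ ED]
   → B = (236/37, -434/37)
3. C_x = 13/4  [line -6·x + 1·y + 119/4 = 0 ∩ |CE|² = 17/8]
4. C_y = -41/4  [line -6·x + 1·y + 119/4 = 0 ∩ |CE|² = 17/8]
   → C = (13/4, -41/4)

B = (236/37, -434/37)
C = (13/4, -41/4)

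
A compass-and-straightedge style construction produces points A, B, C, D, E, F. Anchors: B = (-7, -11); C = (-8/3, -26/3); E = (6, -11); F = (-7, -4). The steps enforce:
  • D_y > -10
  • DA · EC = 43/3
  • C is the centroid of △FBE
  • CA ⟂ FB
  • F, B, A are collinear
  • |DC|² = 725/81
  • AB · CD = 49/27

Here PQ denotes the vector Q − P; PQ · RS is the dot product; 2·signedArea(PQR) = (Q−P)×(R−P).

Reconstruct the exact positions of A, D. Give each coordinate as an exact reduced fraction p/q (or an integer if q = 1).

A = (-7, -26/3)
D = (-50/9, -85/9)

1. A_x = -7  [F, B, A are collinear ∩ CA ⟂ FB]
2. A_y = -26/3  [F, B, A are collinear ∩ CA ⟂ FB]
   → A = (-7, -26/3)
3. D_x = -50/9  [DA · EC = 43/3 ∩ AB · CD = 49/27]
4. D_y = -85/9  [DA · EC = 43/3 ∩ AB · CD = 49/27]
   → D = (-50/9, -85/9)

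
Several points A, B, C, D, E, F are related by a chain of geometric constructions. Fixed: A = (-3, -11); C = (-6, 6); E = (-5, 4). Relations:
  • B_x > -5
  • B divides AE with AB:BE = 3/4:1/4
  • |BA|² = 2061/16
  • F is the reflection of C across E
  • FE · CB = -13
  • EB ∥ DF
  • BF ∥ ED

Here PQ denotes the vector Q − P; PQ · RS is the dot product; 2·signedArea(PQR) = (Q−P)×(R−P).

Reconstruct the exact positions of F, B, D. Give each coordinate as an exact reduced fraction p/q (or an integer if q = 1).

B = (-9/2, 1/4)
D = (-9/2, 23/4)
F = (-4, 2)

1. F_x = -4  [F is the reflection of C across E]
2. F_y = 2  [F is the reflection of C across E]
   → F = (-4, 2)
3. B_x = -9/2  [B divides AE with AB:BE = 3/4:1/4]
4. B_y = 1/4  [B divides AE with AB:BE = 3/4:1/4]
   → B = (-9/2, 1/4)
5. D_x = -9/2  [EB ∥ DF ∩ BF ∥ ED]
6. D_y = 23/4  [EB ∥ DF ∩ BF ∥ ED]
   → D = (-9/2, 23/4)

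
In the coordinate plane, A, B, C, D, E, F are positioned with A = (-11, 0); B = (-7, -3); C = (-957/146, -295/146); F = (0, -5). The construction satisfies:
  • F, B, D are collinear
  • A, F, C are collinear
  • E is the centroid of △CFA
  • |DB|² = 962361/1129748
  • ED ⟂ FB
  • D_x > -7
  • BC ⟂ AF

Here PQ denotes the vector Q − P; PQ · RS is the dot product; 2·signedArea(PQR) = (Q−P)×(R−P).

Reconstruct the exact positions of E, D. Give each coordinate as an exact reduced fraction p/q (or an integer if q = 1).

1. E_x = -2563/438  [E is the centroid of △CFA]
2. E_y = -1025/438  [E is the centroid of △CFA]
   → E = (-2563/438, -1025/438)
3. D_x = -47299/7738  [F, B, D are collinear ∩ ED ⟂ FB]
4. D_y = -12588/3869  [F, B, D are collinear ∩ ED ⟂ FB]
   → D = (-47299/7738, -12588/3869)

D = (-47299/7738, -12588/3869)
E = (-2563/438, -1025/438)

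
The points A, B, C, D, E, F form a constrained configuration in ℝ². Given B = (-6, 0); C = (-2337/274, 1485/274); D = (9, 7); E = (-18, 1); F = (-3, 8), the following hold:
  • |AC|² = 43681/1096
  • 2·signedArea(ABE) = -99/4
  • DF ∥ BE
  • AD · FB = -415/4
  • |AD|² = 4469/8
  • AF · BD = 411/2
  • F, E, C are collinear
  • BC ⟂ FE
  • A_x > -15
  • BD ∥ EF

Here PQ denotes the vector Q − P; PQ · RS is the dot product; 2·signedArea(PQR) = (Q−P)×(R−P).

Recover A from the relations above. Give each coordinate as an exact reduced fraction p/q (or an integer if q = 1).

1. A_x = -57/4  [AF · BD = 411/2 ∩ AD · FB = -415/4]
2. A_y = 11/4  [AF · BD = 411/2 ∩ AD · FB = -415/4]
   → A = (-57/4, 11/4)

A = (-57/4, 11/4)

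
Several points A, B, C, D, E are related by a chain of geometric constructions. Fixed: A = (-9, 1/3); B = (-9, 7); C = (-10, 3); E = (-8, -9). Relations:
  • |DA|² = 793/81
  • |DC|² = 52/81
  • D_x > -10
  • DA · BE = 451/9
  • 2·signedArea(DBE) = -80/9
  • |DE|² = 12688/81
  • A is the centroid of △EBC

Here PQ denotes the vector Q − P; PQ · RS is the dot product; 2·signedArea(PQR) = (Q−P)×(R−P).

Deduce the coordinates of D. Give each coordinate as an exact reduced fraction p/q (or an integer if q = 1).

1. D_x = -28/3  [DA · BE = 451/9 ∩ 2·signedArea(DBE) = -80/9]
2. D_y = 31/9  [DA · BE = 451/9 ∩ 2·signedArea(DBE) = -80/9]
   → D = (-28/3, 31/9)

D = (-28/3, 31/9)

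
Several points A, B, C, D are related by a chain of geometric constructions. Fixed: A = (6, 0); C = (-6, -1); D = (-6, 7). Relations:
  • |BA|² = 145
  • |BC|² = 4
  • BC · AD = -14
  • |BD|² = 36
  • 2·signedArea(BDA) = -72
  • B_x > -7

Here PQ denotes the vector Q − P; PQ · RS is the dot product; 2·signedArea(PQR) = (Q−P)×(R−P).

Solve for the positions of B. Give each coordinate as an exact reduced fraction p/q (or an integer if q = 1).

1. B_x = -6  [BC · AD = -14 ∩ 2·signedArea(BDA) = -72]
2. B_y = 1  [BC · AD = -14 ∩ 2·signedArea(BDA) = -72]
   → B = (-6, 1)

B = (-6, 1)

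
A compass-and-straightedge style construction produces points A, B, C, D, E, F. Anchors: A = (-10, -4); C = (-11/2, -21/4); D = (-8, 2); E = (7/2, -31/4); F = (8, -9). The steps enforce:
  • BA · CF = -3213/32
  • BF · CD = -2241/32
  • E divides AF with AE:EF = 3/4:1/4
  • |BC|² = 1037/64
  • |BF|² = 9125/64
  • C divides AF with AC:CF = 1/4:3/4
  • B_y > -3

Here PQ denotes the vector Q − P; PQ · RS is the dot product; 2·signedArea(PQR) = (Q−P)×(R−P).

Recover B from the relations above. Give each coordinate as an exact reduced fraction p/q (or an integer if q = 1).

B = (-9/4, -23/8)

1. B_x = -9/4  [BF · CD = -2241/32 ∩ BA · CF = -3213/32]
2. B_y = -23/8  [BF · CD = -2241/32 ∩ BA · CF = -3213/32]
   → B = (-9/4, -23/8)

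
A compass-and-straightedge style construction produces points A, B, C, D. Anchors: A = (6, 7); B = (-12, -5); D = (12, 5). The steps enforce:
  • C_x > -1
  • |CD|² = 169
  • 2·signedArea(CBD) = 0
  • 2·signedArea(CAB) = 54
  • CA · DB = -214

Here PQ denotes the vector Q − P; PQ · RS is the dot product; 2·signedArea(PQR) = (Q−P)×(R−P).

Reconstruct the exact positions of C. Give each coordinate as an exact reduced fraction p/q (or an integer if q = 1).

C = (0, 0)

1. C_x = 0  [2·signedArea(CBD) = 0 ∩ 2·signedArea(CAB) = 54]
2. C_y = 0  [2·signedArea(CBD) = 0 ∩ 2·signedArea(CAB) = 54]
   → C = (0, 0)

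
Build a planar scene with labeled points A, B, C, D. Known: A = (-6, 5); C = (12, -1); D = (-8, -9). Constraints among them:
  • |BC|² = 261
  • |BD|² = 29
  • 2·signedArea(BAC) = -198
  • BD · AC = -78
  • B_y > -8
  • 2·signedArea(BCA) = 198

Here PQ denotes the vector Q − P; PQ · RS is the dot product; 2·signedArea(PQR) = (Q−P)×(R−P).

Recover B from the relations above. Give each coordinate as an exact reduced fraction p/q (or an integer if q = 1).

1. B_x = -3  [2·signedArea(BCA) = 198 ∩ BD · AC = -78]
2. B_y = -7  [2·signedArea(BCA) = 198 ∩ BD · AC = -78]
   → B = (-3, -7)

B = (-3, -7)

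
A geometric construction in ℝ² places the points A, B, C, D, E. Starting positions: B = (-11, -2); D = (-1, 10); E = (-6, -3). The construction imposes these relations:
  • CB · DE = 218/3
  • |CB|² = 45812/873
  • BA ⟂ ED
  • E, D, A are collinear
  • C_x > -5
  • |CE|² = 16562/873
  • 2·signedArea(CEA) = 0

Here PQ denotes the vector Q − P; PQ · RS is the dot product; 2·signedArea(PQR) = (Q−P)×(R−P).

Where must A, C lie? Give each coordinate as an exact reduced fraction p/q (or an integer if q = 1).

A = (-612/97, -369/97)
C = (-1291/291, 310/291)

1. A_x = -612/97  [E, D, A are collinear ∩ BA ⟂ ED]
2. A_y = -369/97  [E, D, A are collinear ∩ BA ⟂ ED]
   → A = (-612/97, -369/97)
3. C_x = -1291/291  [2·signedArea(CEA) = 0 ∩ CB · DE = 218/3]
4. C_y = 310/291  [2·signedArea(CEA) = 0 ∩ CB · DE = 218/3]
   → C = (-1291/291, 310/291)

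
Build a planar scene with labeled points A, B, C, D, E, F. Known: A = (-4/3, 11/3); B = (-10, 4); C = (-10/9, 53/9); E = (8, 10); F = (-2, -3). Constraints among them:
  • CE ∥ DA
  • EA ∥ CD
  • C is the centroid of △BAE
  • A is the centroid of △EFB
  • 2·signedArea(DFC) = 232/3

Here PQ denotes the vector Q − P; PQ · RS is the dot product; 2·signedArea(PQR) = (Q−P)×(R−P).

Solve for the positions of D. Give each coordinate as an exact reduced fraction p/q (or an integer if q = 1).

1. D_x = -94/9  [CE ∥ DA ∩ EA ∥ CD]
2. D_y = -4/9  [CE ∥ DA ∩ EA ∥ CD]
   → D = (-94/9, -4/9)

D = (-94/9, -4/9)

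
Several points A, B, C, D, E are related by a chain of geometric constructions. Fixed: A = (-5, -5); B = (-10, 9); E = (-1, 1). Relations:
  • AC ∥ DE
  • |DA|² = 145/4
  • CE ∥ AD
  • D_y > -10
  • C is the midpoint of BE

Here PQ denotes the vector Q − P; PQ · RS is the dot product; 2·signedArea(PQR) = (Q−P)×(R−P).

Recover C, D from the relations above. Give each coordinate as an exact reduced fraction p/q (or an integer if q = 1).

1. C_x = -11/2  [C is the midpoint of BE]
2. C_y = 5  [C is the midpoint of BE]
   → C = (-11/2, 5)
3. D_x = -1/2  [AC ∥ DE ∩ CE ∥ AD]
4. D_y = -9  [AC ∥ DE ∩ CE ∥ AD]
   → D = (-1/2, -9)

C = (-11/2, 5)
D = (-1/2, -9)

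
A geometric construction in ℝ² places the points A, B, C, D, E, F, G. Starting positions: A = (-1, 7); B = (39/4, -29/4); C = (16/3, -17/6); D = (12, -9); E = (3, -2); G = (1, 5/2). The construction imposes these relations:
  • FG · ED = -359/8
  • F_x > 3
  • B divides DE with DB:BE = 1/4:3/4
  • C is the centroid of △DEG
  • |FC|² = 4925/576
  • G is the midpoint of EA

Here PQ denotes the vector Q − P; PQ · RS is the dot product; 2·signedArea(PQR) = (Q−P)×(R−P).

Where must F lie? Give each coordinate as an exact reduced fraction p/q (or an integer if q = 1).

1. F_x = 15/4  [line -9·x + 7·y + 291/8 = 0 ∩ |FC|² = 4925/576]
2. F_y = -3/8  [line -9·x + 7·y + 291/8 = 0 ∩ |FC|² = 4925/576]
   → F = (15/4, -3/8)

F = (15/4, -3/8)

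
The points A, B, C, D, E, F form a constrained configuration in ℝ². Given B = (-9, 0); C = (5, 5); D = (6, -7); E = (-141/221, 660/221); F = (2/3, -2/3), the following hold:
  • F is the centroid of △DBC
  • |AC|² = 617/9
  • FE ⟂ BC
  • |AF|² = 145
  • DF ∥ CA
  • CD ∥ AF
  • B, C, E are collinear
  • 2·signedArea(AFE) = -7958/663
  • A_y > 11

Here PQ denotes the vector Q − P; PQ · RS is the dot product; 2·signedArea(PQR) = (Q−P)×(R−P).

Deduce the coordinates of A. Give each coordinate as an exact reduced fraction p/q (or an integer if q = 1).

A = (-1/3, 34/3)

1. A_x = -1/3  [CD ∥ AF ∩ DF ∥ CA]
2. A_y = 34/3  [CD ∥ AF ∩ DF ∥ CA]
   → A = (-1/3, 34/3)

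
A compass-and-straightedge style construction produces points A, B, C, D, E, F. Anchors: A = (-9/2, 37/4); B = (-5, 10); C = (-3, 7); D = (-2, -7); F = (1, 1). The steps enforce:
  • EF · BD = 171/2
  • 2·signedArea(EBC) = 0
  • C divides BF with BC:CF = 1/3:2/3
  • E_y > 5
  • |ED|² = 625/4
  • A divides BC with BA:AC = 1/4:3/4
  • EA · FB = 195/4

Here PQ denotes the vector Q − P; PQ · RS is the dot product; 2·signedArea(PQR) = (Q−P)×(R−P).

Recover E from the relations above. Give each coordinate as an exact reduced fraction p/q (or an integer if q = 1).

1. E_x = -2  [2·signedArea(EBC) = 0 ∩ EA · FB = 195/4]
2. E_y = 11/2  [2·signedArea(EBC) = 0 ∩ EA · FB = 195/4]
   → E = (-2, 11/2)

E = (-2, 11/2)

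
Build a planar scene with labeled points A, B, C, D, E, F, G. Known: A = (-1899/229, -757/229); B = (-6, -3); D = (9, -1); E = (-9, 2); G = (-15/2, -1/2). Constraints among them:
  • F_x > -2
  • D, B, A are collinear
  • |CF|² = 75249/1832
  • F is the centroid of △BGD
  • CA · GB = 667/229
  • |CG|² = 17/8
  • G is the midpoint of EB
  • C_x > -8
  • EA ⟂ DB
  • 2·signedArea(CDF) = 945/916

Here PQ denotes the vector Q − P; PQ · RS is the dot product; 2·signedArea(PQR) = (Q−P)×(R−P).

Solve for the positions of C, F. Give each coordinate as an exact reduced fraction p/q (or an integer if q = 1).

1. F_x = -3/2  [F is the centroid of △BGD]
2. F_y = -3/2  [F is the centroid of △BGD]
   → F = (-3/2, -3/2)
3. C_x = -7233/916  [CA · GB = 667/229 ∩ 2·signedArea(CDF) = 945/916]
4. C_y = -1743/916  [CA · GB = 667/229 ∩ 2·signedArea(CDF) = 945/916]
   → C = (-7233/916, -1743/916)

C = (-7233/916, -1743/916)
F = (-3/2, -3/2)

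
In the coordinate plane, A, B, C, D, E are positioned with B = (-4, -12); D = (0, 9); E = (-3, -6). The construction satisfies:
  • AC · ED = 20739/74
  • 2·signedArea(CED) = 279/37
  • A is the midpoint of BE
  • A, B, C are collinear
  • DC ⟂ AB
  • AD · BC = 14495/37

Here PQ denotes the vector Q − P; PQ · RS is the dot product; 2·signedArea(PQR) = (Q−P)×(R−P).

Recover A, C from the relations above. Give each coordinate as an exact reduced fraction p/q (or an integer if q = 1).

1. A_x = -7/2  [A is the midpoint of BE]
2. A_y = -9  [A is the midpoint of BE]
   → A = (-7/2, -9)
3. C_x = -18/37  [A, B, C are collinear ∩ DC ⟂ AB]
4. C_y = 336/37  [A, B, C are collinear ∩ DC ⟂ AB]
   → C = (-18/37, 336/37)

A = (-7/2, -9)
C = (-18/37, 336/37)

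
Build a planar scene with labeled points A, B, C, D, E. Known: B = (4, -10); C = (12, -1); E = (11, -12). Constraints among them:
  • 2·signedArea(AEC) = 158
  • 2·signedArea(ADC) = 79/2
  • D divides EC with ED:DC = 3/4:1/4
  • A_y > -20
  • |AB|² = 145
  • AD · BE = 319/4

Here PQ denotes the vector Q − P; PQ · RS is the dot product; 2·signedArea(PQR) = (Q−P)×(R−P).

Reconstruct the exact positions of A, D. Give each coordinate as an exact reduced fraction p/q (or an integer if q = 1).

1. D_x = 47/4  [D divides EC with ED:DC = 3/4:1/4]
2. D_y = -15/4  [D divides EC with ED:DC = 3/4:1/4]
   → D = (47/4, -15/4)
3. A_x = -4  [2·signedArea(AEC) = 158 ∩ AD · BE = 319/4]
4. A_y = -19  [2·signedArea(AEC) = 158 ∩ AD · BE = 319/4]
   → A = (-4, -19)

A = (-4, -19)
D = (47/4, -15/4)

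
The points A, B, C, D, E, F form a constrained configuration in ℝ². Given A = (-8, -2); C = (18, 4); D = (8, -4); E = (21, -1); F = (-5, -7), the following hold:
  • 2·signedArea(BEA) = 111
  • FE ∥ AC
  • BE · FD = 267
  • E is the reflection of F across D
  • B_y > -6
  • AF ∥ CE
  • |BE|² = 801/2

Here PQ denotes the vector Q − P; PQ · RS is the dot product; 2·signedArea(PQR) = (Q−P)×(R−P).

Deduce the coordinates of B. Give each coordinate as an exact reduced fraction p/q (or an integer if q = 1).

1. B_x = 3/2  [BE · FD = 267 ∩ 2·signedArea(BEA) = 111]
2. B_y = -11/2  [BE · FD = 267 ∩ 2·signedArea(BEA) = 111]
   → B = (3/2, -11/2)

B = (3/2, -11/2)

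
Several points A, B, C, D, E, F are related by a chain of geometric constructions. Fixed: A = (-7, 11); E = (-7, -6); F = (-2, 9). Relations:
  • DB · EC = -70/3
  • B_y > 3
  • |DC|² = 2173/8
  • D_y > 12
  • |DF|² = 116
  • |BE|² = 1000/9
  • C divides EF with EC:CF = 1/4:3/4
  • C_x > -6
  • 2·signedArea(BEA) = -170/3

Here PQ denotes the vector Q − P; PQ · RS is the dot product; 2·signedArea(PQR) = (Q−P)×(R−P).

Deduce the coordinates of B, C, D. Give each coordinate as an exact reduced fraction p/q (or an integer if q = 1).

B = (-11/3, 4)
C = (-23/4, -9/4)
D = (-12, 13)

1. B_x = -11/3  [2·signedArea(BEA) = -170/3]
2. B_y = 4  [|BE|² = 1000/9]
   → B = (-11/3, 4)
3. C_x = -23/4  [C divides EF with EC:CF = 1/4:3/4]
4. C_y = -9/4  [C divides EF with EC:CF = 1/4:3/4]
   → C = (-23/4, -9/4)
5. D_x = -12  [line -5/4·x + -15/4·y + 135/4 = 0 ∩ |DC|² = 2173/8]
6. D_y = 13  [line -5/4·x + -15/4·y + 135/4 = 0 ∩ |DC|² = 2173/8]
   → D = (-12, 13)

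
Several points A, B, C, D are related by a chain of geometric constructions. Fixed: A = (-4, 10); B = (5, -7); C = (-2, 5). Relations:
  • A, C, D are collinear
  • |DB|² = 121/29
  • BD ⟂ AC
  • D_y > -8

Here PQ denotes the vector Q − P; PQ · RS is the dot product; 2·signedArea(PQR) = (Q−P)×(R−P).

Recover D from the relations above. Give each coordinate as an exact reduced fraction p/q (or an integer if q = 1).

D = (90/29, -225/29)

1. D_x = 90/29  [A, C, D are collinear ∩ BD ⟂ AC]
2. D_y = -225/29  [A, C, D are collinear ∩ BD ⟂ AC]
   → D = (90/29, -225/29)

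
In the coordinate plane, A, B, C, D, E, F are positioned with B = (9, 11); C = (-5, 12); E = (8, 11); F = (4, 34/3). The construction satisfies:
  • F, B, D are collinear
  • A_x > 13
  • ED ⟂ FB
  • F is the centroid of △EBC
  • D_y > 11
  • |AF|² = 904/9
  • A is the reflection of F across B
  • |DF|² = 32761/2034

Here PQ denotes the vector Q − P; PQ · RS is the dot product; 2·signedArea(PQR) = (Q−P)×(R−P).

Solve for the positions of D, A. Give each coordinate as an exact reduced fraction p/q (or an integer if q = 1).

A = (14, 32/3)
D = (1809/226, 2501/226)

1. D_x = 1809/226  [F, B, D are collinear ∩ ED ⟂ FB]
2. D_y = 2501/226  [F, B, D are collinear ∩ ED ⟂ FB]
   → D = (1809/226, 2501/226)
3. A_x = 14  [A is the reflection of F across B]
4. A_y = 32/3  [A is the reflection of F across B]
   → A = (14, 32/3)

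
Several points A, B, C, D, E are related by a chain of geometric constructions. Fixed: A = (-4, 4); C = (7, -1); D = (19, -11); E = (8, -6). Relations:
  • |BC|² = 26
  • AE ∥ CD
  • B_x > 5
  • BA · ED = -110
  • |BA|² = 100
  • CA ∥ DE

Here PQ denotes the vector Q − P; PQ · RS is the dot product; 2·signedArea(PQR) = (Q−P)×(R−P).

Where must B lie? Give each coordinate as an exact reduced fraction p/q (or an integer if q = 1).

1. B_x = 6  [line -11·x + 5·y + 46 = 0 ∩ |BC|² = 26]
2. B_y = 4  [line -11·x + 5·y + 46 = 0 ∩ |BC|² = 26]
   → B = (6, 4)

B = (6, 4)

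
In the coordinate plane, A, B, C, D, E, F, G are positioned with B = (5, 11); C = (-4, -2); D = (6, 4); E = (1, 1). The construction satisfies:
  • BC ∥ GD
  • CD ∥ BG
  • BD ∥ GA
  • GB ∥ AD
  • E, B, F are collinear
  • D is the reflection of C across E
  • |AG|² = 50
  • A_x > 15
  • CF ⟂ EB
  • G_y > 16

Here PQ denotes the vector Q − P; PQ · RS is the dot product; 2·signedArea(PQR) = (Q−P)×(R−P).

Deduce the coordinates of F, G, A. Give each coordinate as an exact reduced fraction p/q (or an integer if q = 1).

1. F_x = -21/29  [E, B, F are collinear ∩ CF ⟂ EB]
2. F_y = -96/29  [E, B, F are collinear ∩ CF ⟂ EB]
   → F = (-21/29, -96/29)
3. G_x = 15  [BC ∥ GD ∩ CD ∥ BG]
4. G_y = 17  [BC ∥ GD ∩ CD ∥ BG]
   → G = (15, 17)
5. A_x = 16  [GB ∥ AD ∩ BD ∥ GA]
6. A_y = 10  [GB ∥ AD ∩ BD ∥ GA]
   → A = (16, 10)

A = (16, 10)
F = (-21/29, -96/29)
G = (15, 17)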